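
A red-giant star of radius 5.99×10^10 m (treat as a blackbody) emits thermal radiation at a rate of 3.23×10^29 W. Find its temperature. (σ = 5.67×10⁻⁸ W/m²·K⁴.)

A = 4πr² = 4π × (5.99×10^10)² = 4.51×10^22 m².
From P = σAT⁴, T = (P / σA)^(1/4) = (3.23×10^29 / (5.67×10⁻⁸ × 4.51×10^22))^(1/4).
T = (1.26×10^14)^(1/4) = 3350 K.

T ≈ 3350 K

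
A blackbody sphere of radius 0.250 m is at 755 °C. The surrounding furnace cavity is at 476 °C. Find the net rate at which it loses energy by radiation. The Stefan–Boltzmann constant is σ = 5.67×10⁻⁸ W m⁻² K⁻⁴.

A = 4πr² = 4π × (0.250)² = 0.785 m².
Convert: 755 °C = 1028 K; 476 °C = 749 K.
Q = σA(T⁴ − T_s⁴). T⁴ − T_s⁴ = (1028)⁴ − (749)⁴ = 1.12×10^12 − 3.15×10^11 = 8.02×10^11 K⁴.
Q = 5.67×10⁻⁸ × 0.785 × 8.02×10^11 = 35700 W.

Q ≈ 35700 W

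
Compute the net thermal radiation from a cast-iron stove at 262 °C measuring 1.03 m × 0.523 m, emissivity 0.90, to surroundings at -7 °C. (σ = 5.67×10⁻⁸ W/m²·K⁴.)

A = 1.03 × 0.523 = 0.539 m².
Convert: 262 °C = 535 K; -7 °C = 266 K.
Q = εσA(T⁴ − T_s⁴). T⁴ − T_s⁴ = (535)⁴ − (266)⁴ = 8.19×10^10 − 5.01×10^9 = 7.69×10^10 K⁴.
Q = 0.90 × 5.67×10⁻⁸ × 0.539 × 7.69×10^10 = 2110 W.

Q ≈ 2110 W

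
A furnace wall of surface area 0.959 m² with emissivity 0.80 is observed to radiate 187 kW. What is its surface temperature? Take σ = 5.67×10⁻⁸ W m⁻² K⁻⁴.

From P = εσAT⁴, T = (P / εσA)^(1/4) = (1.87×10^5 / (0.80 × 5.67×10⁻⁸ × 0.959))^(1/4).
T = (4.30×10^12)^(1/4) = 1440 K.

T ≈ 1440 K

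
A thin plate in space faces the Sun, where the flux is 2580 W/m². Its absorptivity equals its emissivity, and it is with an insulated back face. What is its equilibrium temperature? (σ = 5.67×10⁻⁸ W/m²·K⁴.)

Absorbed flux αS = emitted flux εσT⁴ (one radiating face); with α = ε, T = (S/σ)^(1/4).
T = (2580 / 5.67×10⁻⁸)^(1/4) = (4.55×10^10)^(1/4).
T = 462 K.

T ≈ 462 K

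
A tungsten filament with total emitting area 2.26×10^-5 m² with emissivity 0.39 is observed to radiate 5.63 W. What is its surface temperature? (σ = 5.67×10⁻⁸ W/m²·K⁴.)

T ≈ 1830 K

From P = εσAT⁴, T = (P / εσA)^(1/4) = (5.63 / (0.39 × 5.67×10⁻⁸ × 2.26×10^-5))^(1/4).
T = (1.13×10^13)^(1/4) = 1830 K.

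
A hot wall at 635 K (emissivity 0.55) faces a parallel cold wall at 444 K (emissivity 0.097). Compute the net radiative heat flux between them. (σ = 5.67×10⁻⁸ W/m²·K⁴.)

q ≈ 630 W/m²

For two large parallel gray plates, q = σ(T₁⁴ − T₂⁴) / (1/ε₁ + 1/ε₂ − 1).
1/ε₁ + 1/ε₂ − 1 = 1/0.55 + 1/0.097 − 1 = 11.13.
T₁⁴ − T₂⁴ = 1.63×10^11 − 3.89×10^10 = 1.24×10^11 K⁴.
q = 5.67×10⁻⁸ × 1.24×10^11 / 11.13 = 630 W/m².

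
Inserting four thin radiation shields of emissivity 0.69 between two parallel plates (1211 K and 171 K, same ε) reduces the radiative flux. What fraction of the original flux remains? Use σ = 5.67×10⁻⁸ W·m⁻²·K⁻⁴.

ratio ≈ 0.200

With N identical shields there are N+1 = 5 gaps in series, each with the same radiative resistance, so the flux falls to 1/(N+1) of its unshielded value.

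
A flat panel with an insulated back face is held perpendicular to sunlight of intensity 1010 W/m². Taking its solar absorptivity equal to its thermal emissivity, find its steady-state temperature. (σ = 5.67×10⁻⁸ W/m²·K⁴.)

T ≈ 365 K

Absorbed flux αS = emitted flux εσT⁴ (one radiating face); with α = ε, T = (S/σ)^(1/4).
T = (1010 / 5.67×10⁻⁸)^(1/4) = (1.78×10^10)^(1/4).
T = 365 K.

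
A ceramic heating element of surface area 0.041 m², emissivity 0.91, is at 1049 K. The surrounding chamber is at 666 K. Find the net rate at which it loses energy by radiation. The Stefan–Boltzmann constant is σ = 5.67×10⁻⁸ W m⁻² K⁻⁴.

Q ≈ 2150 W

Q = εσA(T⁴ − T_s⁴). T⁴ − T_s⁴ = (1049)⁴ − (666)⁴ = 1.21×10^12 − 1.97×10^11 = 1.01×10^12 K⁴.
Q = 0.91 × 5.67×10⁻⁸ × 0.0410 × 1.01×10^12 = 2150 W.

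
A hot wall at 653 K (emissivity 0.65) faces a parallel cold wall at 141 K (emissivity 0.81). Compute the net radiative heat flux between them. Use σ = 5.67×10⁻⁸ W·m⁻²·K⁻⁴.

q ≈ 5800 W/m²

For two large parallel gray plates, q = σ(T₁⁴ − T₂⁴) / (1/ε₁ + 1/ε₂ − 1).
1/ε₁ + 1/ε₂ − 1 = 1/0.65 + 1/0.81 − 1 = 1.773.
T₁⁴ − T₂⁴ = 1.82×10^11 − 3.95×10^8 = 1.81×10^11 K⁴.
q = 5.67×10⁻⁸ × 1.81×10^11 / 1.773 = 5800 W/m².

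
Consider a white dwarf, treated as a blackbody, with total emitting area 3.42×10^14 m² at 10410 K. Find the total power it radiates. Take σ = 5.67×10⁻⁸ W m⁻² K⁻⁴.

P = σAT⁴ = 5.67×10⁻⁸ × 3.42×10^14 × (10410)⁴ = 5.67×10⁻⁸ × 3.42×10^14 × 1.17×10^16.
P = 2.28×10^23 W.

P ≈ 2.28×10^23 W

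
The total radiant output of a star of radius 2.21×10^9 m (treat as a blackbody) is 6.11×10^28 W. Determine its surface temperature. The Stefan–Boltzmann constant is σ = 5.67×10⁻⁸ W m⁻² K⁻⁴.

T ≈ 11500 K

A = 4πr² = 4π × (2.21×10^9)² = 6.14×10^19 m².
From P = σAT⁴, T = (P / σA)^(1/4) = (6.11×10^28 / (5.67×10⁻⁸ × 6.14×10^19))^(1/4).
T = (1.76×10^16)^(1/4) = 11500 K.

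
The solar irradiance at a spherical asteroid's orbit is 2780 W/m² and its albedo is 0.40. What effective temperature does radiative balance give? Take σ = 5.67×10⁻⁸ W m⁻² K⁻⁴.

Power absorbed = (1−a)S·πR²; power emitted = 4πR²σT⁴. Equating and cancelling πR²:
T = ((1−a)S / 4σ)^(1/4) = (1670 / (4 × 5.67×10⁻⁸))^(1/4) = (7.35×10^9)^(1/4).
T = 293 K.

T ≈ 293 K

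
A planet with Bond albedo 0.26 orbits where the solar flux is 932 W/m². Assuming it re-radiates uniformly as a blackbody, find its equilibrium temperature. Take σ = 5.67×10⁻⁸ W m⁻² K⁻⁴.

Power absorbed = (1−a)S·πR²; power emitted = 4πR²σT⁴. Equating and cancelling πR²:
T = ((1−a)S / 4σ)^(1/4) = (690 / (4 × 5.67×10⁻⁸))^(1/4) = (3.04×10^9)^(1/4).
T = 235 K.

T ≈ 235 K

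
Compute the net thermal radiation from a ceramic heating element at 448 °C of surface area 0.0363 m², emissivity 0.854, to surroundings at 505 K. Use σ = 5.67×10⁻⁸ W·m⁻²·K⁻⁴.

Q ≈ 361 W

Convert: 448 °C = 721 K.
Q = εσA(T⁴ − T_s⁴). T⁴ − T_s⁴ = (721)⁴ − (505)⁴ = 2.70×10^11 − 6.50×10^10 = 2.05×10^11 K⁴.
Q = 0.854 × 5.67×10⁻⁸ × 0.0363 × 2.05×10^11 = 361 W.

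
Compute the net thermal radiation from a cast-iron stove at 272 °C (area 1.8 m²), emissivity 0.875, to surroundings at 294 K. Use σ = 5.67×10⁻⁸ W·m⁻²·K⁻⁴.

Convert: 272 °C = 545 K.
Q = εσA(T⁴ − T_s⁴). T⁴ − T_s⁴ = (545)⁴ − (294)⁴ = 8.82×10^10 − 7.47×10^9 = 8.08×10^10 K⁴.
Q = 0.875 × 5.67×10⁻⁸ × 1.80 × 8.08×10^10 = 7210 W.

Q ≈ 7210 W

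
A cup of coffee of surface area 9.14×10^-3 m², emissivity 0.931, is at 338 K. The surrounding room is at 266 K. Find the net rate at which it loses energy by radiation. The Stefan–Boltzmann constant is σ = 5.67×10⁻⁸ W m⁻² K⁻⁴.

Q = εσA(T⁴ − T_s⁴). T⁴ − T_s⁴ = (338)⁴ − (266)⁴ = 1.31×10^10 − 5.01×10^9 = 8.05×10^9 K⁴.
Q = 0.931 × 5.67×10⁻⁸ × 9.14×10^-3 × 8.05×10^9 = 3.88 W.

Q ≈ 3.88 W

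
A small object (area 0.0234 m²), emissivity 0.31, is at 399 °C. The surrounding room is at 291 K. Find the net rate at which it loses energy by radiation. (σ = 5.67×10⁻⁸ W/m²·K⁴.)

Q ≈ 80.9 W

Convert: 399 °C = 672 K.
Q = εσA(T⁴ − T_s⁴). T⁴ − T_s⁴ = (672)⁴ − (291)⁴ = 2.04×10^11 − 7.17×10^9 = 1.97×10^11 K⁴.
Q = 0.31 × 5.67×10⁻⁸ × 0.0234 × 1.97×10^11 = 80.9 W.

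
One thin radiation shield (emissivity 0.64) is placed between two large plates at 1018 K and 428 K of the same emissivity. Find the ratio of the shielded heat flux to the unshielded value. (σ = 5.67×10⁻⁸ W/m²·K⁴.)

With N identical shields there are N+1 = 2 gaps in series, each with the same radiative resistance, so the flux falls to 1/(N+1) of its unshielded value.

ratio ≈ 0.500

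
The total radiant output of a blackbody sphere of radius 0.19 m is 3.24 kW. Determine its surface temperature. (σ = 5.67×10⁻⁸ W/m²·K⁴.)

T ≈ 596 K

A = 4πr² = 4π × (0.19)² = 0.454 m².
From P = σAT⁴, T = (P / σA)^(1/4) = (3240 / (5.67×10⁻⁸ × 0.454))^(1/4).
T = (1.26×10^11)^(1/4) = 596 K.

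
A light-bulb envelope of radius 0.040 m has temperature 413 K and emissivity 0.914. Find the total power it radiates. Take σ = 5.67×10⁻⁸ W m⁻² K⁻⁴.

A = 4πr² = 4π × (0.040)² = 0.0201 m².
P = εσAT⁴ = 0.914 × 5.67×10⁻⁸ × 0.0201 × (413)⁴ = 0.914 × 5.67×10⁻⁸ × 0.0201 × 2.91×10^10.
P = 30.3 W.

P ≈ 30.3 W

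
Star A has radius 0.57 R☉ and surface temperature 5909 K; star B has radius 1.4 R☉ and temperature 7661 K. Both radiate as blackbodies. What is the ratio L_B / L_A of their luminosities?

L = 4πR²σT⁴ ∝ R²T⁴, so L_B/L_A = (1.4/0.57)² × (7661/5909)⁴ = 6.03 × 2.83 = 17.0.

L_B/L_A ≈ 17.0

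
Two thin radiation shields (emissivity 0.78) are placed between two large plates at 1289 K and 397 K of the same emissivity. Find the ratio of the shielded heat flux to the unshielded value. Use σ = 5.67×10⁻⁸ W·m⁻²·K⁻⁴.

With N identical shields there are N+1 = 3 gaps in series, each with the same radiative resistance, so the flux falls to 1/(N+1) of its unshielded value.

ratio ≈ 0.333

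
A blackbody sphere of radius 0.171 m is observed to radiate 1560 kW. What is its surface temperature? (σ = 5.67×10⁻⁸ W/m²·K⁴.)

T ≈ 2940 K

A = 4πr² = 4π × (0.171)² = 0.367 m².
From P = σAT⁴, T = (P / σA)^(1/4) = (1.56×10^6 / (5.67×10⁻⁸ × 0.367))^(1/4).
T = (7.49×10^13)^(1/4) = 2940 K.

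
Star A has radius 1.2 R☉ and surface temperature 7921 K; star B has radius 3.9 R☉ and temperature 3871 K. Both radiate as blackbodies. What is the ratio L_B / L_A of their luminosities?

L = 4πR²σT⁴ ∝ R²T⁴, so L_B/L_A = (3.9/1.2)² × (3871/7921)⁴ = 10.6 × 0.0570 = 0.602.

L_B/L_A ≈ 0.602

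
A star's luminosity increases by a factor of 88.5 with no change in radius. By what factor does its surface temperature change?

P ∝ T⁴ ⇒ T ∝ P^(1/4), so T scales by (88.5)^(1/4) = 3.07.

factor ≈ 3.07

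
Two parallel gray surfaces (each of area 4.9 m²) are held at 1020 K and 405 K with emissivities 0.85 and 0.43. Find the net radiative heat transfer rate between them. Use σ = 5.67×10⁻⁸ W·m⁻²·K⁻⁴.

Q ≈ 1.17×10^5 W

For two large parallel gray plates, q = σ(T₁⁴ − T₂⁴) / (1/ε₁ + 1/ε₂ − 1).
1/ε₁ + 1/ε₂ − 1 = 1/0.85 + 1/0.43 − 1 = 2.502.
T₁⁴ − T₂⁴ = 1.08×10^12 − 2.69×10^10 = 1.06×10^12 K⁴.
q = 5.67×10⁻⁸ × 1.06×10^12 / 2.502 = 23900 W/m².
Q = q·A = 23900 × 4.9 = 1.17×10^5 W.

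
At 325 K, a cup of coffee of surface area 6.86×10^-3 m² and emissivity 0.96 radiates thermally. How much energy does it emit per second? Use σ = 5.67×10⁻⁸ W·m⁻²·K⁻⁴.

Stefan–Boltzmann: P = εσAT⁴ = 0.96 × 5.67×10⁻⁸ × 6.86×10^-3 × (325)⁴ = 0.96 × 5.67×10⁻⁸ × 6.86×10^-3 × 1.12×10^10.
P = 4.17 W.

P ≈ 4.17 W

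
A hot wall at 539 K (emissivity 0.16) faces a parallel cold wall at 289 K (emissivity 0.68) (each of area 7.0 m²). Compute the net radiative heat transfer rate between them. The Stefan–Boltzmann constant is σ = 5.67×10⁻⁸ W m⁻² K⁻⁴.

For two large parallel gray plates, q = σ(T₁⁴ − T₂⁴) / (1/ε₁ + 1/ε₂ − 1).
1/ε₁ + 1/ε₂ − 1 = 1/0.16 + 1/0.68 − 1 = 6.721.
T₁⁴ − T₂⁴ = 8.44×10^10 − 6.98×10^9 = 7.74×10^10 K⁴.
q = 5.67×10⁻⁸ × 7.74×10^10 / 6.721 = 653 W/m².
Q = q·A = 653 × 7.0 = 4570 W.

Q ≈ 4570 W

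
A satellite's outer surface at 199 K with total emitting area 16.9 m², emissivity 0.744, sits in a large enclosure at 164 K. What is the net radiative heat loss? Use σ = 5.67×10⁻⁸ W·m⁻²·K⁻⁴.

Q = εσA(T⁴ − T_s⁴). T⁴ − T_s⁴ = (199)⁴ − (164)⁴ = 1.57×10^9 − 7.23×10^8 = 8.45×10^8 K⁴.
Q = 0.744 × 5.67×10⁻⁸ × 16.9 × 8.45×10^8 = 602 W.

Q ≈ 602 W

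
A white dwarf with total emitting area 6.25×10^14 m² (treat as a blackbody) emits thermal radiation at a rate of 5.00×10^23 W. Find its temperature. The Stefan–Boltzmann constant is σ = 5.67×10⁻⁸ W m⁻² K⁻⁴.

From P = σAT⁴, T = (P / σA)^(1/4) = (5.00×10^23 / (5.67×10⁻⁸ × 6.25×10^14))^(1/4).
T = (1.41×10^16)^(1/4) = 10900 K.

T ≈ 10900 K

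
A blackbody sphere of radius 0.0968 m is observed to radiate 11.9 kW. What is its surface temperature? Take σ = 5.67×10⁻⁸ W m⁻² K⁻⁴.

T ≈ 1160 K

A = 4πr² = 4π × (0.0968)² = 0.118 m².
From P = σAT⁴, T = (P / σA)^(1/4) = (11900 / (5.67×10⁻⁸ × 0.118))^(1/4).
T = (1.78×10^12)^(1/4) = 1160 K.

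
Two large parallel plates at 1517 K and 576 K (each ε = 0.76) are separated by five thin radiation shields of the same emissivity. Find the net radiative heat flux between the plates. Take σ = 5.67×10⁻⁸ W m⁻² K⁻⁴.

Each of the 6 gaps contributes resistance (2/ε − 1) = 2/0.76 − 1 = 1.632; total = 9.789.
q = σ(T₁⁴ − T₂⁴) / 9.789 = 5.67×10⁻⁸ × 5.19×10^12 / 9.789 = 30000 W/m².

q ≈ 30000 W/m²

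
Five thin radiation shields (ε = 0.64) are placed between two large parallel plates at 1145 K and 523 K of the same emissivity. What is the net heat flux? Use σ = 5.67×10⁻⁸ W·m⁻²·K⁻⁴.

Each of the 6 gaps contributes resistance (2/ε − 1) = 2/0.64 − 1 = 2.125; total = 12.75.
q = σ(T₁⁴ − T₂⁴) / 12.75 = 5.67×10⁻⁸ × 1.64×10^12 / 12.75 = 7310 W/m².

q ≈ 7310 W/m²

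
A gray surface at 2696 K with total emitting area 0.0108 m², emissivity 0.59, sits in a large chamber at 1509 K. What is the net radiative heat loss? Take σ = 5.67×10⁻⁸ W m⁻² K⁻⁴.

Q = εσA(T⁴ − T_s⁴). T⁴ − T_s⁴ = (2696)⁴ − (1509)⁴ = 5.28×10^13 − 5.19×10^12 = 4.76×10^13 K⁴.
Q = 0.59 × 5.67×10⁻⁸ × 0.0108 × 4.76×10^13 = 17200 W.

Q ≈ 17200 W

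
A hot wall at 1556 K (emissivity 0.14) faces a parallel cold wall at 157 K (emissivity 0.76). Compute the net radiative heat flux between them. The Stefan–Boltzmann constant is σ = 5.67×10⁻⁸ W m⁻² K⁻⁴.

q ≈ 44600 W/m²

For two large parallel gray plates, q = σ(T₁⁴ − T₂⁴) / (1/ε₁ + 1/ε₂ − 1).
1/ε₁ + 1/ε₂ − 1 = 1/0.14 + 1/0.76 − 1 = 7.459.
T₁⁴ − T₂⁴ = 5.86×10^12 − 6.08×10^8 = 5.86×10^12 K⁴.
q = 5.67×10⁻⁸ × 5.86×10^12 / 7.459 = 44600 W/m².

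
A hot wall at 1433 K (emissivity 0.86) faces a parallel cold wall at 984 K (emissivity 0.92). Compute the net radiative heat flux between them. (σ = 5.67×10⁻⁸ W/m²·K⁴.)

q ≈ 1.49×10^5 W/m²

For two large parallel gray plates, q = σ(T₁⁴ − T₂⁴) / (1/ε₁ + 1/ε₂ − 1).
1/ε₁ + 1/ε₂ − 1 = 1/0.86 + 1/0.92 − 1 = 1.250.
T₁⁴ − T₂⁴ = 4.22×10^12 − 9.38×10^11 = 3.28×10^12 K⁴.
q = 5.67×10⁻⁸ × 3.28×10^12 / 1.250 = 1.49×10^5 W/m².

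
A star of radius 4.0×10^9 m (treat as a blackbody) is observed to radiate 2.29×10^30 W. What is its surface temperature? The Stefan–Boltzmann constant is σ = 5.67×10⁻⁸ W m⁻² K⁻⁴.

A = 4πr² = 4π × (4.0×10^9)² = 2.01×10^20 m².
From P = σAT⁴, T = (P / σA)^(1/4) = (2.29×10^30 / (5.67×10⁻⁸ × 2.01×10^20))^(1/4).
T = (2.01×10^17)^(1/4) = 21200 K.

T ≈ 21200 K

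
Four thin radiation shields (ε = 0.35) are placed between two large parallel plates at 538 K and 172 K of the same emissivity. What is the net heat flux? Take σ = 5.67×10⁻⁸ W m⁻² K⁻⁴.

Each of the 5 gaps contributes resistance (2/ε − 1) = 2/0.35 − 1 = 4.714; total = 23.57.
q = σ(T₁⁴ − T₂⁴) / 23.57 = 5.67×10⁻⁸ × 8.29×10^10 / 23.57 = 199 W/m².

q ≈ 199 W/m²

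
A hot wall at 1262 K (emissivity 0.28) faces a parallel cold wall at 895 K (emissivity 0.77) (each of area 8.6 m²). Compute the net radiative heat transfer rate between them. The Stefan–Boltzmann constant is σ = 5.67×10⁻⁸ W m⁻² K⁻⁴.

Q ≈ 2.39×10^5 W

For two large parallel gray plates, q = σ(T₁⁴ − T₂⁴) / (1/ε₁ + 1/ε₂ − 1).
1/ε₁ + 1/ε₂ − 1 = 1/0.28 + 1/0.77 − 1 = 3.870.
T₁⁴ − T₂⁴ = 2.54×10^12 − 6.42×10^11 = 1.89×10^12 K⁴.
q = 5.67×10⁻⁸ × 1.89×10^12 / 3.870 = 27800 W/m².
Q = q·A = 27800 × 8.6 = 2.39×10^5 W.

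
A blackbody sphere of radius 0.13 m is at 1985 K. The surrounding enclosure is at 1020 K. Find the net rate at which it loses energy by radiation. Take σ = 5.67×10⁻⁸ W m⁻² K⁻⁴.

A = 4πr² = 4π × (0.13)² = 0.212 m².
Q = σA(T⁴ − T_s⁴). T⁴ − T_s⁴ = (1985)⁴ − (1020)⁴ = 1.55×10^13 − 1.08×10^12 = 1.44×10^13 K⁴.
Q = 5.67×10⁻⁸ × 0.212 × 1.44×10^13 = 1.74×10^5 W.

Q ≈ 1.74×10^5 W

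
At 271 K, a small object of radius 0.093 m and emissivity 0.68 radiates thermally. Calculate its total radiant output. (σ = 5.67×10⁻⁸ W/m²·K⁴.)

A = 4πr² = 4π × (0.093)² = 0.109 m².
P = εσAT⁴ = 0.68 × 5.67×10⁻⁸ × 0.109 × (271)⁴ = 0.68 × 5.67×10⁻⁸ × 0.109 × 5.39×10^9.
P = 22.6 W.

P ≈ 22.6 W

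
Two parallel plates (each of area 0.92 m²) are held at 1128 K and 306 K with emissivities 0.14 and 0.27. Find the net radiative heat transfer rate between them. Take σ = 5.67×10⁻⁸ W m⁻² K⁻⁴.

Q ≈ 8530 W

For two large parallel gray plates, q = σ(T₁⁴ − T₂⁴) / (1/ε₁ + 1/ε₂ − 1).
1/ε₁ + 1/ε₂ − 1 = 1/0.14 + 1/0.27 − 1 = 9.847.
T₁⁴ − T₂⁴ = 1.62×10^12 − 8.77×10^9 = 1.61×10^12 K⁴.
q = 5.67×10⁻⁸ × 1.61×10^12 / 9.847 = 9270 W/m².
Q = q·A = 9270 × 0.92 = 8530 W.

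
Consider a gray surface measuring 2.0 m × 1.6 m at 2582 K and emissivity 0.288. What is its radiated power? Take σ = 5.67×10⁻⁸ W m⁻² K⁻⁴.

P ≈ 2.32×10^6 W

A = 2.0 × 1.6 = 3.20 m².
Stefan–Boltzmann: P = εσAT⁴ = 0.288 × 5.67×10⁻⁸ × 3.20 × (2582)⁴ = 0.288 × 5.67×10⁻⁸ × 3.20 × 4.44×10^13.
P = 2.32×10^6 W.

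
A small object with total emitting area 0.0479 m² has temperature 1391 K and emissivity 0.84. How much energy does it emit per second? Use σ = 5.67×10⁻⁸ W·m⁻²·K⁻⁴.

P = εσAT⁴ = 0.84 × 5.67×10⁻⁸ × 0.0479 × (1391)⁴ = 0.84 × 5.67×10⁻⁸ × 0.0479 × 3.74×10^12.
P = 8540 W.

P ≈ 8540 W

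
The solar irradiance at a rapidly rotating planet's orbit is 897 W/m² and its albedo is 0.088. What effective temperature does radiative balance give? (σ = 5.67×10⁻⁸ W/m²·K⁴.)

T ≈ 245 K

Power absorbed = (1−a)S·πR²; power emitted = 4πR²σT⁴. Equating and cancelling πR²:
T = ((1−a)S / 4σ)^(1/4) = (818 / (4 × 5.67×10⁻⁸))^(1/4) = (3.61×10^9)^(1/4).
T = 245 K.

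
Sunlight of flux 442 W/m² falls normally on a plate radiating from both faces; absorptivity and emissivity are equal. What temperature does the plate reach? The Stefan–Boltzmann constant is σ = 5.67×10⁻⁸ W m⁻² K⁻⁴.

Absorbed flux αS = emitted flux 2εσT⁴ per unit area; with α = ε this gives T = (S/2σ)^(1/4).
T = (442 / (2 × 5.67×10⁻⁸))^(1/4) = (3.90×10^9)^(1/4).
T = 250 K.

T ≈ 250 K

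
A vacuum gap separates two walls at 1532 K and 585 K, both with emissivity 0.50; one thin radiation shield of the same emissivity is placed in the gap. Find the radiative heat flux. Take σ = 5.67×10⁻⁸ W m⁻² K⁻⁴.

Each of the 2 gaps contributes resistance (2/ε − 1) = 2/0.50 − 1 = 3.000; total = 6.000.
q = σ(T₁⁴ − T₂⁴) / 6.000 = 5.67×10⁻⁸ × 5.39×10^12 / 6.000 = 50900 W/m².

q ≈ 50900 W/m²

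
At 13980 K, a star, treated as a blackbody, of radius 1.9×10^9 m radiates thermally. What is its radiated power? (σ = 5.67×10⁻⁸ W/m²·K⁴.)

P ≈ 9.82×10^28 W

A = 4πr² = 4π × (1.9×10^9)² = 4.54×10^19 m².
P = σAT⁴ = 5.67×10⁻⁸ × 4.54×10^19 × (13980)⁴ = 5.67×10⁻⁸ × 4.54×10^19 × 3.82×10^16.
P = 9.82×10^28 W.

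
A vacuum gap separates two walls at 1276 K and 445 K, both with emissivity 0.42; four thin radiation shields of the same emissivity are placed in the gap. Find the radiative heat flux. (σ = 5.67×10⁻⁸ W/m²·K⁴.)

q ≈ 7870 W/m²

Each of the 5 gaps contributes resistance (2/ε − 1) = 2/0.42 − 1 = 3.762; total = 18.81.
q = σ(T₁⁴ − T₂⁴) / 18.81 = 5.67×10⁻⁸ × 2.61×10^12 / 18.81 = 7870 W/m².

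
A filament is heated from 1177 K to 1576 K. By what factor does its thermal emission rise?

P ∝ T⁴, so the ratio is (1576/1177)⁴ = (1.339)⁴ = 3.21.

ratio ≈ 3.21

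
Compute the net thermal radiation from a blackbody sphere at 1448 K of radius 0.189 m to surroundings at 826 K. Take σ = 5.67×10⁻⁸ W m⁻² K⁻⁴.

Q ≈ 1.00×10^5 W

A = 4πr² = 4π × (0.189)² = 0.449 m².
Q = σA(T⁴ − T_s⁴). T⁴ − T_s⁴ = (1448)⁴ − (826)⁴ = 4.40×10^12 − 4.66×10^11 = 3.93×10^12 K⁴.
Q = 5.67×10⁻⁸ × 0.449 × 3.93×10^12 = 1.00×10^5 W.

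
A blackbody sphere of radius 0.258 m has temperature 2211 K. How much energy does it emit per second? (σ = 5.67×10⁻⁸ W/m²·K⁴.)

A = 4πr² = 4π × (0.258)² = 0.836 m².
P = σAT⁴ = 5.67×10⁻⁸ × 0.836 × (2211)⁴ = 5.67×10⁻⁸ × 0.836 × 2.39×10^13.
P = 1.13×10^6 W.

P ≈ 1.13×10^6 W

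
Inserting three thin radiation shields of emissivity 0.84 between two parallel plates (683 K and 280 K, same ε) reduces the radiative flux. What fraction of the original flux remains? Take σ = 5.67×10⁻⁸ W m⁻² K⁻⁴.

ratio ≈ 0.250

With N identical shields there are N+1 = 4 gaps in series, each with the same radiative resistance, so the flux falls to 1/(N+1) of its unshielded value.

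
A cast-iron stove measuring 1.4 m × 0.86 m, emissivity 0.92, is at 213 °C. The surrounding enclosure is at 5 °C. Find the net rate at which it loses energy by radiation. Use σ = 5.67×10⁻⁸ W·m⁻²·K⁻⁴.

A = 1.4 × 0.86 = 1.20 m².
Convert: 213 °C = 486 K; 5 °C = 278 K.
Q = εσA(T⁴ − T_s⁴). T⁴ − T_s⁴ = (486)⁴ − (278)⁴ = 5.58×10^10 − 5.97×10^9 = 4.98×10^10 K⁴.
Q = 0.92 × 5.67×10⁻⁸ × 1.20 × 4.98×10^10 = 3130 W.

Q ≈ 3130 W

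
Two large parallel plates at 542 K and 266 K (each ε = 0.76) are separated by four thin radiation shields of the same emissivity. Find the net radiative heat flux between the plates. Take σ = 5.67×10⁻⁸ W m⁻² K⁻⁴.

Each of the 5 gaps contributes resistance (2/ε − 1) = 2/0.76 − 1 = 1.632; total = 8.158.
q = σ(T₁⁴ − T₂⁴) / 8.158 = 5.67×10⁻⁸ × 8.13×10^10 / 8.158 = 565 W/m².

q ≈ 565 W/m²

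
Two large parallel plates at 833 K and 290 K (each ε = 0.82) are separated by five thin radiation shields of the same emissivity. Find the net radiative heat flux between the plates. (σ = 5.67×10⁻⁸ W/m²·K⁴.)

q ≈ 3120 W/m²

Each of the 6 gaps contributes resistance (2/ε − 1) = 2/0.82 − 1 = 1.439; total = 8.634.
q = σ(T₁⁴ − T₂⁴) / 8.634 = 5.67×10⁻⁸ × 4.74×10^11 / 8.634 = 3120 W/m².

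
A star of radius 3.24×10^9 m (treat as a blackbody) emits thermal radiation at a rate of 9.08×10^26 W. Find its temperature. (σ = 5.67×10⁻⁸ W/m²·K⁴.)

T ≈ 3320 K

A = 4πr² = 4π × (3.24×10^9)² = 1.32×10^20 m².
From P = σAT⁴, T = (P / σA)^(1/4) = (9.08×10^26 / (5.67×10⁻⁸ × 1.32×10^20))^(1/4).
T = (1.21×10^14)^(1/4) = 3320 K.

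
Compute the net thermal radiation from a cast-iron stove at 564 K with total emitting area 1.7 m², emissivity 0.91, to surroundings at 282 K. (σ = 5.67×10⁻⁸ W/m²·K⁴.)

Q ≈ 8320 W

Q = εσA(T⁴ − T_s⁴). T⁴ − T_s⁴ = (564)⁴ − (282)⁴ = 1.01×10^11 − 6.32×10^9 = 9.49×10^10 K⁴.
Q = 0.91 × 5.67×10⁻⁸ × 1.70 × 9.49×10^10 = 8320 W.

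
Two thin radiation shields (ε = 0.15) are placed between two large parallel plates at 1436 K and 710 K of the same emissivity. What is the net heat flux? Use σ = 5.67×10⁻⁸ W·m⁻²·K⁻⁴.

Each of the 3 gaps contributes resistance (2/ε − 1) = 2/0.15 − 1 = 12.33; total = 37.00.
q = σ(T₁⁴ − T₂⁴) / 37.00 = 5.67×10⁻⁸ × 4.00×10^12 / 37.00 = 6130 W/m².

q ≈ 6130 W/m²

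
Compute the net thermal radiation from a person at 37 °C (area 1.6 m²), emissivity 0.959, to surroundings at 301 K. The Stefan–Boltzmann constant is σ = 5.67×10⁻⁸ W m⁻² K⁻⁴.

Q ≈ 89.3 W

Convert: 37 °C = 310 K.
Q = εσA(T⁴ − T_s⁴). T⁴ − T_s⁴ = (310)⁴ − (301)⁴ = 9.24×10^9 − 8.21×10^9 = 1.03×10^9 K⁴.
Q = 0.959 × 5.67×10⁻⁸ × 1.60 × 1.03×10^9 = 89.3 W.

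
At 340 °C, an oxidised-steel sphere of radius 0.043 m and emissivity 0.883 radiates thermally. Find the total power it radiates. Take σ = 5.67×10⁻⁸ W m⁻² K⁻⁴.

P ≈ 164 W

A = 4πr² = 4π × (0.043)² = 0.0232 m².
340 °C = 613 K.
Stefan–Boltzmann: P = εσAT⁴ = 0.883 × 5.67×10⁻⁸ × 0.0232 × (613)⁴ = 0.883 × 5.67×10⁻⁸ × 0.0232 × 1.41×10^11.
P = 164 W.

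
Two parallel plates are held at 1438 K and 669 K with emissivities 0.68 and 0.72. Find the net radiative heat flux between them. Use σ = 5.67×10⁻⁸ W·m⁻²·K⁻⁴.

For two large parallel gray plates, q = σ(T₁⁴ − T₂⁴) / (1/ε₁ + 1/ε₂ − 1).
1/ε₁ + 1/ε₂ − 1 = 1/0.68 + 1/0.72 − 1 = 1.859.
T₁⁴ − T₂⁴ = 4.28×10^12 − 2.00×10^11 = 4.08×10^12 K⁴.
q = 5.67×10⁻⁸ × 4.08×10^12 / 1.859 = 1.24×10^5 W/m².

q ≈ 1.24×10^5 W/m²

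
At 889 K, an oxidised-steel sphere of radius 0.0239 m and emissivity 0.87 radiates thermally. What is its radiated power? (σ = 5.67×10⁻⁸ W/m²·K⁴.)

A = 4πr² = 4π × (0.0239)² = 7.18×10^-3 m².
Stefan–Boltzmann: P = εσAT⁴ = 0.87 × 5.67×10⁻⁸ × 7.18×10^-3 × (889)⁴ = 0.87 × 5.67×10⁻⁸ × 7.18×10^-3 × 6.25×10^11.
P = 221 W.

P ≈ 221 W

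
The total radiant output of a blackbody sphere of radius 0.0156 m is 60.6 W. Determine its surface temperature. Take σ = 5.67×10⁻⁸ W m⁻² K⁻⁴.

T ≈ 769 K

A = 4πr² = 4π × (0.0156)² = 3.06×10^-3 m².
From P = σAT⁴, T = (P / σA)^(1/4) = (60.6 / (5.67×10⁻⁸ × 3.06×10^-3))^(1/4).
T = (3.49×10^11)^(1/4) = 769 K.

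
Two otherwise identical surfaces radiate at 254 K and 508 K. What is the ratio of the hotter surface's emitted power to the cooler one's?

P ∝ T⁴, so the ratio is (508/254)⁴ = (2.000)⁴ = 16.0.

ratio ≈ 16.0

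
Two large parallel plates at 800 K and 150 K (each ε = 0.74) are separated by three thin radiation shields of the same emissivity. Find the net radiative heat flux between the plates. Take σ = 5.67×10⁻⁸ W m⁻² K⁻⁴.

Each of the 4 gaps contributes resistance (2/ε − 1) = 2/0.74 − 1 = 1.703; total = 6.811.
q = σ(T₁⁴ − T₂⁴) / 6.811 = 5.67×10⁻⁸ × 4.09×10^11 / 6.811 = 3410 W/m².

q ≈ 3410 W/m²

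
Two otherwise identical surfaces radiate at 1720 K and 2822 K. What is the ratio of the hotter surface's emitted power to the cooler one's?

P ∝ T⁴, so the ratio is (2822/1720)⁴ = (1.641)⁴ = 7.25.

ratio ≈ 7.25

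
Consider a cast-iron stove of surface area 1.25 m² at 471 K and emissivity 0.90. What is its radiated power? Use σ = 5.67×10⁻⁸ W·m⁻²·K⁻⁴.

P = εσAT⁴ = 0.90 × 5.67×10⁻⁸ × 1.25 × (471)⁴ = 0.90 × 5.67×10⁻⁸ × 1.25 × 4.92×10^10.
P = 3140 W.

P ≈ 3140 W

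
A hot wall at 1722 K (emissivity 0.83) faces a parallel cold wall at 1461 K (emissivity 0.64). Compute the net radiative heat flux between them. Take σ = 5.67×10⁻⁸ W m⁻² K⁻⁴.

For two large parallel gray plates, q = σ(T₁⁴ − T₂⁴) / (1/ε₁ + 1/ε₂ − 1).
1/ε₁ + 1/ε₂ − 1 = 1/0.83 + 1/0.64 − 1 = 1.767.
T₁⁴ − T₂⁴ = 8.79×10^12 − 4.56×10^12 = 4.24×10^12 K⁴.
q = 5.67×10⁻⁸ × 4.24×10^12 / 1.767 = 1.36×10^5 W/m².

q ≈ 1.36×10^5 W/m²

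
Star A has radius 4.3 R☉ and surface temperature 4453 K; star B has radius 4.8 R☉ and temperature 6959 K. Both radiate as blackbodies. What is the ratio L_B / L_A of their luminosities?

L = 4πR²σT⁴ ∝ R²T⁴, so L_B/L_A = (4.8/4.3)² × (6959/4453)⁴ = 1.25 × 5.96 = 7.43.

L_B/L_A ≈ 7.43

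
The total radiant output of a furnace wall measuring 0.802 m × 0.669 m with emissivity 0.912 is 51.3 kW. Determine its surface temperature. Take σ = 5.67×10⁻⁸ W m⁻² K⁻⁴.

T ≈ 1170 K

A = 0.802 × 0.669 = 0.537 m².
From P = εσAT⁴, T = (P / εσA)^(1/4) = (51300 / (0.912 × 5.67×10⁻⁸ × 0.537))^(1/4).
T = (1.85×10^12)^(1/4) = 1170 K.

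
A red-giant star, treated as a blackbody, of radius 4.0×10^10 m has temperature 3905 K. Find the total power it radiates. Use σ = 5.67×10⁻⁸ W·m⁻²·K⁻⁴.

A = 4πr² = 4π × (4.0×10^10)² = 2.01×10^22 m².
P = σAT⁴ = 5.67×10⁻⁸ × 2.01×10^22 × (3905)⁴ = 5.67×10⁻⁸ × 2.01×10^22 × 2.33×10^14.
P = 2.65×10^29 W.

P ≈ 2.65×10^29 W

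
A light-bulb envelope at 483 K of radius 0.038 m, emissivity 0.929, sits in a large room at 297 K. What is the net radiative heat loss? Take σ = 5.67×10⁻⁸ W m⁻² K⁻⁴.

Q ≈ 44.6 W

A = 4πr² = 4π × (0.038)² = 0.0181 m².
Q = εσA(T⁴ − T_s⁴). T⁴ − T_s⁴ = (483)⁴ − (297)⁴ = 5.44×10^10 − 7.78×10^9 = 4.66×10^10 K⁴.
Q = 0.929 × 5.67×10⁻⁸ × 0.0181 × 4.66×10^10 = 44.6 W.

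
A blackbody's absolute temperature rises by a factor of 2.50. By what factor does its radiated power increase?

factor ≈ 39.1

P ∝ T⁴, so the power scales as (2.50)⁴ = 39.1.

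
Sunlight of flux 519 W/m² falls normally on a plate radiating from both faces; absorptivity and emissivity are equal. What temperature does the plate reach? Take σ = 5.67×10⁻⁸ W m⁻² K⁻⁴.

T ≈ 260 K

Absorbed flux αS = emitted flux 2εσT⁴ per unit area; with α = ε this gives T = (S/2σ)^(1/4).
T = (519 / (2 × 5.67×10⁻⁸))^(1/4) = (4.58×10^9)^(1/4).
T = 260 K.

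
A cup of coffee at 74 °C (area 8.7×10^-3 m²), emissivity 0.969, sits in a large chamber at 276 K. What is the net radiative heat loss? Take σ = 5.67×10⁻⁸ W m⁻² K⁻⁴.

Q ≈ 4.16 W

Convert: 74 °C = 347 K.
Q = εσA(T⁴ − T_s⁴). T⁴ − T_s⁴ = (347)⁴ − (276)⁴ = 1.45×10^10 − 5.80×10^9 = 8.70×10^9 K⁴.
Q = 0.969 × 5.67×10⁻⁸ × 8.70×10^-3 × 8.70×10^9 = 4.16 W.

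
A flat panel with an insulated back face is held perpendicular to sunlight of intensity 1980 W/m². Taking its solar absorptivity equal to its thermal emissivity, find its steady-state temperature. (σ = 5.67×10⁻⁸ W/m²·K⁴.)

Absorbed flux αS = emitted flux εσT⁴ (one radiating face); with α = ε, T = (S/σ)^(1/4).
T = (1980 / 5.67×10⁻⁸)^(1/4) = (3.49×10^10)^(1/4).
T = 432 K.

T ≈ 432 K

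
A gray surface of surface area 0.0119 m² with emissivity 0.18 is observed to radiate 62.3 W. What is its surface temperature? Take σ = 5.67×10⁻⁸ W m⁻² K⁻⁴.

T ≈ 846 K

From P = εσAT⁴, T = (P / εσA)^(1/4) = (62.3 / (0.18 × 5.67×10⁻⁸ × 0.0119))^(1/4).
T = (5.13×10^11)^(1/4) = 846 K.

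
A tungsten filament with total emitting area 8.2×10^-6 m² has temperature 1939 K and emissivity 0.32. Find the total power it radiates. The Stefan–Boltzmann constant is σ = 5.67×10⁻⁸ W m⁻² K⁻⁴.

P ≈ 2.10 W

Stefan–Boltzmann: P = εσAT⁴ = 0.32 × 5.67×10⁻⁸ × 8.20×10^-6 × (1939)⁴ = 0.32 × 5.67×10⁻⁸ × 8.20×10^-6 × 1.41×10^13.
P = 2.10 W.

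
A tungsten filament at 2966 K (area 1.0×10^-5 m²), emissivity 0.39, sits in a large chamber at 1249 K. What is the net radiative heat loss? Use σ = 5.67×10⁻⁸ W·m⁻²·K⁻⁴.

Q ≈ 16.6 W

Q = εσA(T⁴ − T_s⁴). T⁴ − T_s⁴ = (2966)⁴ − (1249)⁴ = 7.74×10^13 − 2.43×10^12 = 7.50×10^13 K⁴.
Q = 0.39 × 5.67×10⁻⁸ × 1.00×10^-5 × 7.50×10^13 = 16.6 W.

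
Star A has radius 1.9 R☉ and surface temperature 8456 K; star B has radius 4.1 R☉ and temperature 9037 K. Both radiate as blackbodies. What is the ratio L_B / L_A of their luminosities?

L_B/L_A ≈ 6.07

L = 4πR²σT⁴ ∝ R²T⁴, so L_B/L_A = (4.1/1.9)² × (9037/8456)⁴ = 4.66 × 1.30 = 6.07.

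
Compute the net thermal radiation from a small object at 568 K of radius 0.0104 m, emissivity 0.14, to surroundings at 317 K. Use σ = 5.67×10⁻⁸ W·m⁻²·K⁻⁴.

A = 4πr² = 4π × (0.0104)² = 1.36×10^-3 m².
Q = εσA(T⁴ − T_s⁴). T⁴ − T_s⁴ = (568)⁴ − (317)⁴ = 1.04×10^11 − 1.01×10^10 = 9.40×10^10 K⁴.
Q = 0.14 × 5.67×10⁻⁸ × 1.36×10^-3 × 9.40×10^10 = 1.01 W.

Q ≈ 1.01 W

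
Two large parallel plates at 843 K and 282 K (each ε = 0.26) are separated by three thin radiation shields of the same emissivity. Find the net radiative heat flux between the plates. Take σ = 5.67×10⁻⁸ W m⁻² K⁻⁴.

q ≈ 1060 W/m²

Each of the 4 gaps contributes resistance (2/ε − 1) = 2/0.26 − 1 = 6.692; total = 26.77.
q = σ(T₁⁴ − T₂⁴) / 26.77 = 5.67×10⁻⁸ × 4.99×10^11 / 26.77 = 1060 W/m².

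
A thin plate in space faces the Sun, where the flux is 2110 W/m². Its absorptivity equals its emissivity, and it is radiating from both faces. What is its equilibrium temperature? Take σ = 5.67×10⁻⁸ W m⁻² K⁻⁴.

Absorbed flux αS = emitted flux 2εσT⁴ per unit area; with α = ε this gives T = (S/2σ)^(1/4).
T = (2110 / (2 × 5.67×10⁻⁸))^(1/4) = (1.86×10^10)^(1/4).
T = 369 K.

T ≈ 369 K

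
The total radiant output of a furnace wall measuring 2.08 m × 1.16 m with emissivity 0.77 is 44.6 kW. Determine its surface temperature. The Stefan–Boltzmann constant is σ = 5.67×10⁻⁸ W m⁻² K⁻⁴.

A = 2.08 × 1.16 = 2.41 m².
From P = εσAT⁴, T = (P / εσA)^(1/4) = (44600 / (0.77 × 5.67×10⁻⁸ × 2.41))^(1/4).
T = (4.23×10^11)^(1/4) = 807 K.

T ≈ 807 K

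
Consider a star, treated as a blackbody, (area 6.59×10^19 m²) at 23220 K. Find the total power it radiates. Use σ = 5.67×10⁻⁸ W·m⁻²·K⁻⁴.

P ≈ 1.09×10^30 W

P = σAT⁴ = 5.67×10⁻⁸ × 6.59×10^19 × (23220)⁴ = 5.67×10⁻⁸ × 6.59×10^19 × 2.91×10^17.
P = 1.09×10^30 W.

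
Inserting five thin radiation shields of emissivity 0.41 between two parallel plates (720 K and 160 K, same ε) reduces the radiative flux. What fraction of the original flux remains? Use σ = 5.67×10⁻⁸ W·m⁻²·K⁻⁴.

With N identical shields there are N+1 = 6 gaps in series, each with the same radiative resistance, so the flux falls to 1/(N+1) of its unshielded value.

ratio ≈ 0.167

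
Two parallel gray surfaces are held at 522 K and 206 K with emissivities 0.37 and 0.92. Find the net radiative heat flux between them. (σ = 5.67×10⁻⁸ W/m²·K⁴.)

For two large parallel gray plates, q = σ(T₁⁴ − T₂⁴) / (1/ε₁ + 1/ε₂ − 1).
1/ε₁ + 1/ε₂ − 1 = 1/0.37 + 1/0.92 − 1 = 2.790.
T₁⁴ − T₂⁴ = 7.42×10^10 − 1.80×10^9 = 7.24×10^10 K⁴.
q = 5.67×10⁻⁸ × 7.24×10^10 / 2.790 = 1470 W/m².

q ≈ 1470 W/m²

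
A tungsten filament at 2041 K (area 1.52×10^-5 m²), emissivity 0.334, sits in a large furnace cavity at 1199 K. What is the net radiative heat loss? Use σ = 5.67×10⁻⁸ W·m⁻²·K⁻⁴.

Q ≈ 4.40 W

Q = εσA(T⁴ − T_s⁴). T⁴ − T_s⁴ = (2041)⁴ − (1199)⁴ = 1.74×10^13 − 2.07×10^12 = 1.53×10^13 K⁴.
Q = 0.334 × 5.67×10⁻⁸ × 1.52×10^-5 × 1.53×10^13 = 4.40 W.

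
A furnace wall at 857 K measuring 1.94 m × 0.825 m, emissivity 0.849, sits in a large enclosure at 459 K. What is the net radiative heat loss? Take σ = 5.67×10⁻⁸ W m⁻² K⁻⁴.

A = 1.94 × 0.825 = 1.60 m².
Q = εσA(T⁴ − T_s⁴). T⁴ − T_s⁴ = (857)⁴ − (459)⁴ = 5.39×10^11 − 4.44×10^10 = 4.95×10^11 K⁴.
Q = 0.849 × 5.67×10⁻⁸ × 1.60 × 4.95×10^11 = 38100 W.

Q ≈ 38100 W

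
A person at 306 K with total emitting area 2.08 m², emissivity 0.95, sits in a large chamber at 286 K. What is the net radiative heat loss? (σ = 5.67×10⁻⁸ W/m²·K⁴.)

Q ≈ 233 W

Q = εσA(T⁴ − T_s⁴). T⁴ − T_s⁴ = (306)⁴ − (286)⁴ = 8.77×10^9 − 6.69×10^9 = 2.08×10^9 K⁴.
Q = 0.95 × 5.67×10⁻⁸ × 2.08 × 2.08×10^9 = 233 W.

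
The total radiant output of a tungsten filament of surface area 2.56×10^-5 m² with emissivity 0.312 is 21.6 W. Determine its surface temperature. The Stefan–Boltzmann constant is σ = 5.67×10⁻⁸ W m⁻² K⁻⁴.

From P = εσAT⁴, T = (P / εσA)^(1/4) = (21.6 / (0.312 × 5.67×10⁻⁸ × 2.56×10^-5))^(1/4).
T = (4.77×10^13)^(1/4) = 2630 K.

T ≈ 2630 K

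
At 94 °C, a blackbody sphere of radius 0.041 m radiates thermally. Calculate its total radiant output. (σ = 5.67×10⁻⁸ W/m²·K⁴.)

P ≈ 21.7 W

A = 4πr² = 4π × (0.041)² = 0.0211 m².
94 °C = 367 K.
P = σAT⁴ = 5.67×10⁻⁸ × 0.0211 × (367)⁴ = 5.67×10⁻⁸ × 0.0211 × 1.81×10^10.
P = 21.7 W.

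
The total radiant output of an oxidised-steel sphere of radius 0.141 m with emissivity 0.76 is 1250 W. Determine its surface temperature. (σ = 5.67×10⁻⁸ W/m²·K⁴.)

T ≈ 584 K

A = 4πr² = 4π × (0.141)² = 0.250 m².
From P = εσAT⁴, T = (P / εσA)^(1/4) = (1250 / (0.76 × 5.67×10⁻⁸ × 0.250))^(1/4).
T = (1.16×10^11)^(1/4) = 584 K.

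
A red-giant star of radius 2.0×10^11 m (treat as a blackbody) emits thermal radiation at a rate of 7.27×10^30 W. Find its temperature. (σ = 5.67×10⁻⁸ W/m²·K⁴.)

T ≈ 4000 K

A = 4πr² = 4π × (2.0×10^11)² = 5.03×10^23 m².
From P = σAT⁴, T = (P / σA)^(1/4) = (7.27×10^30 / (5.67×10⁻⁸ × 5.03×10^23))^(1/4).
T = (2.55×10^14)^(1/4) = 4000 K.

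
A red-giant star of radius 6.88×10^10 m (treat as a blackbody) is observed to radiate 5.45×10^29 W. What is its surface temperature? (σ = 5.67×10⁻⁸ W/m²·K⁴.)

T ≈ 3570 K

A = 4πr² = 4π × (6.88×10^10)² = 5.95×10^22 m².
From P = σAT⁴, T = (P / σA)^(1/4) = (5.45×10^29 / (5.67×10⁻⁸ × 5.95×10^22))^(1/4).
T = (1.62×10^14)^(1/4) = 3570 K.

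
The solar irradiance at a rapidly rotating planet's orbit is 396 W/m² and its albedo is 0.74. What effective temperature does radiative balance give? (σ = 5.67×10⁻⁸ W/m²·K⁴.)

Power absorbed = (1−a)S·πR²; power emitted = 4πR²σT⁴. Equating and cancelling πR²:
T = ((1−a)S / 4σ)^(1/4) = (103 / (4 × 5.67×10⁻⁸))^(1/4) = (4.54×10^8)^(1/4).
T = 146 K.

T ≈ 146 K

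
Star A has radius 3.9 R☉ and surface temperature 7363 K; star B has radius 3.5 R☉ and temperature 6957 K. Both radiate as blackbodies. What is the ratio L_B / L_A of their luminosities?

L_B/L_A ≈ 0.642

L = 4πR²σT⁴ ∝ R²T⁴, so L_B/L_A = (3.5/3.9)² × (6957/7363)⁴ = 0.805 × 0.797 = 0.642.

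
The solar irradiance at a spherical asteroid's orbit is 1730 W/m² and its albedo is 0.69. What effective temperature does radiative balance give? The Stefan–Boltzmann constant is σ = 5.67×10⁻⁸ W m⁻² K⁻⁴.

T ≈ 221 K

Power absorbed = (1−a)S·πR²; power emitted = 4πR²σT⁴. Equating and cancelling πR²:
T = ((1−a)S / 4σ)^(1/4) = (536 / (4 × 5.67×10⁻⁸))^(1/4) = (2.36×10^9)^(1/4).
T = 221 K.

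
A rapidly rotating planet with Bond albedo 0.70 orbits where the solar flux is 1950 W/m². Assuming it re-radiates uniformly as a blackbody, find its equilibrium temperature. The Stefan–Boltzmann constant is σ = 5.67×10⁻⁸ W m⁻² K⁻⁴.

T ≈ 225 K

Power absorbed = (1−a)S·πR²; power emitted = 4πR²σT⁴. Equating and cancelling πR²:
T = ((1−a)S / 4σ)^(1/4) = (585 / (4 × 5.67×10⁻⁸))^(1/4) = (2.58×10^9)^(1/4).
T = 225 K.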